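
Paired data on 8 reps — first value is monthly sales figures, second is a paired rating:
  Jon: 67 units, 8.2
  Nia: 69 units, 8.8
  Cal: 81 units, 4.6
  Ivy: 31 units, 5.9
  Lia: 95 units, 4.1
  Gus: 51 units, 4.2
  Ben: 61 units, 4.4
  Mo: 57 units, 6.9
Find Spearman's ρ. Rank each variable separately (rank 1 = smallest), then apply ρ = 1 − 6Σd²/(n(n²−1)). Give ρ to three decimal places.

Ranks of variable 1: 5, 6, 7, 1, 8, 2, 4, 3
Ranks of variable 2: 7, 8, 4, 5, 1, 2, 3, 6
d = r₁ − r₂: -2, -2, 3, -4, 7, 0, 1, -3
d²: 4, 4, 9, 16, 49, 0, 1, 9; Σd² = 92
ρ = 1 − 6·92/(8·63) = 1 − 552/504 = -0.095

-0.095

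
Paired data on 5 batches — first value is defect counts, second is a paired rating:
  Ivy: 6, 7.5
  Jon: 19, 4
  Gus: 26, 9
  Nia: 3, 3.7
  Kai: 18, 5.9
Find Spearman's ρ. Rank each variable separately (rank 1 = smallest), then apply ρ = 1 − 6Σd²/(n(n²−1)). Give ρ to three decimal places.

0.600

Ranks of variable 1: 2, 4, 5, 1, 3
Ranks of variable 2: 4, 2, 5, 1, 3
d = r₁ − r₂: -2, 2, 0, 0, 0
d²: 4, 4, 0, 0, 0; Σd² = 8
ρ = 1 − 6·8/(5·24) = 1 − 48/120 = 0.600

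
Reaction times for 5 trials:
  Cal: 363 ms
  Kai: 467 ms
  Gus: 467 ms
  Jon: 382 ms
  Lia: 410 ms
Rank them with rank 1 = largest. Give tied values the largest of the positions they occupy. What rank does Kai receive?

2

Sorted (descending): 467, 467, 410, 382, 363
The 2 values of 467 occupy positions 1–2 → each gets rank 2.
Kai has value 467 ms → rank 2.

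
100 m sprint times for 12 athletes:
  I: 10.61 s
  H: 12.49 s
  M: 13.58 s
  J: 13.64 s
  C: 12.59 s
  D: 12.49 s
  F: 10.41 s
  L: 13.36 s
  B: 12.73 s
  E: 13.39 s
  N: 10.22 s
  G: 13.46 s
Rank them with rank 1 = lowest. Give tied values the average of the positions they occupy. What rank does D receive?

Sorted (ascending): 10.22, 10.41, 10.61, 12.49, 12.49, 12.59, 12.73, 13.36, 13.39, 13.46, 13.58, 13.64
The 2 values of 12.49 occupy positions 4–5 → average rank (4+5)/2 = 4.5.
D has value 12.49 s → rank 4.5.

4.5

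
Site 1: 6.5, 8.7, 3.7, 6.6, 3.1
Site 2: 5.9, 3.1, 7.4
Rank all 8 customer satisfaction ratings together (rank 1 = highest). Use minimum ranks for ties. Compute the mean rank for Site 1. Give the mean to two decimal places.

Sorted (descending): 8.7, 7.4, 6.6, 6.5, 5.9, 3.7, 3.1, 3.1
The 2 values of 3.1 occupy positions 7–8 → each gets rank 7.
Site 1 values → pooled ranks: 6.5→4, 8.7→1, 3.7→6, 6.6→3, 3.1→7
Mean rank = (4 + 1 + 6 + 3 + 7) / 5 = 4.20

4.20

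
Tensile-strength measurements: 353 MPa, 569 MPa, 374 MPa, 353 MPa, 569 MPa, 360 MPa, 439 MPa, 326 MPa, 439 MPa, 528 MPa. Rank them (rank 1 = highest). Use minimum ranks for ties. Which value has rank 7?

Sorted (descending): 569, 569, 528, 439, 439, 374, 360, 353, 353, 326
The 2 values of 569 occupy positions 1–2 → each gets rank 1.
The 2 values of 439 occupy positions 4–5 → each gets rank 4.
The 2 values of 353 occupy positions 8–9 → each gets rank 8.
Rank 7 → value 360.

360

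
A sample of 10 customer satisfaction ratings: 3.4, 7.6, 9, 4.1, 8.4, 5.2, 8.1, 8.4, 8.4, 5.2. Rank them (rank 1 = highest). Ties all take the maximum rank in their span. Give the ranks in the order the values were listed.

10, 6, 1, 9, 4, 8, 5, 4, 4, 8

Sorted (descending): 9, 8.4, 8.4, 8.4, 8.1, 7.6, 5.2, 5.2, 4.1, 3.4
The 3 values of 8.4 occupy positions 2–4 → each gets rank 4.
The 2 values of 5.2 occupy positions 7–8 → each gets rank 8.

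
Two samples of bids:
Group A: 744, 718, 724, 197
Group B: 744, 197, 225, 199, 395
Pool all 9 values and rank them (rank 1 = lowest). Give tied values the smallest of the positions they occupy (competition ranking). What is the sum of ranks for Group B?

21

Sorted (ascending): 197, 197, 199, 225, 395, 718, 724, 744, 744
The 2 values of 197 occupy positions 1–2 → each gets rank 1.
The 2 values of 744 occupy positions 8–9 → each gets rank 8.
Group B values → pooled ranks: 744→8, 197→1, 225→4, 199→3, 395→5
Rank sum = 8 + 1 + 4 + 3 + 5 = 21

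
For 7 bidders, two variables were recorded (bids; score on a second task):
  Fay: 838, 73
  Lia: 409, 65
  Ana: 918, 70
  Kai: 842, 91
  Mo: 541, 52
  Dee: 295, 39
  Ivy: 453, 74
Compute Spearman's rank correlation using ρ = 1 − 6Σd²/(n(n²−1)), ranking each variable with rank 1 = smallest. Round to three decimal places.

0.571

Ranks of variable 1: 5, 2, 7, 6, 4, 1, 3
Ranks of variable 2: 5, 3, 4, 7, 2, 1, 6
d = r₁ − r₂: 0, -1, 3, -1, 2, 0, -3
d²: 0, 1, 9, 1, 4, 0, 9; Σd² = 24
ρ = 1 − 6·24/(7·48) = 1 − 144/336 = 0.571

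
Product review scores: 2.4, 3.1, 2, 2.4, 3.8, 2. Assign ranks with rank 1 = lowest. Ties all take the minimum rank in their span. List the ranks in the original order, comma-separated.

3, 5, 1, 3, 6, 1

Sorted (ascending): 2, 2, 2.4, 2.4, 3.1, 3.8
The 2 values of 2 occupy positions 1–2 → each gets rank 1.
The 2 values of 2.4 occupy positions 3–4 → each gets rank 3.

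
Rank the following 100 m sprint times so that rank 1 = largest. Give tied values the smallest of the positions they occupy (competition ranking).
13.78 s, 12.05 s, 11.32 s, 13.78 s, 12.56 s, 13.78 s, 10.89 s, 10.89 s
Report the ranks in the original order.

Sorted (descending): 13.78, 13.78, 13.78, 12.56, 12.05, 11.32, 10.89, 10.89
The 3 values of 13.78 occupy positions 1–3 → each gets rank 1.
The 2 values of 10.89 occupy positions 7–8 → each gets rank 7.

1, 5, 6, 1, 4, 1, 7, 7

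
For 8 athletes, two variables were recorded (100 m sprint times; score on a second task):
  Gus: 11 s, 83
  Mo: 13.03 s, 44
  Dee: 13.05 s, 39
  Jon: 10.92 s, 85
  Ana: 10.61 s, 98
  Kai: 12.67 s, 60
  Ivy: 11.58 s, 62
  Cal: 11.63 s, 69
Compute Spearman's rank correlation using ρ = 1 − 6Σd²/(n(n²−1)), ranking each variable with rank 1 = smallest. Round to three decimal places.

Ranks of variable 1: 3, 7, 8, 2, 1, 6, 4, 5
Ranks of variable 2: 6, 2, 1, 7, 8, 3, 4, 5
d = r₁ − r₂: -3, 5, 7, -5, -7, 3, 0, 0
d²: 9, 25, 49, 25, 49, 9, 0, 0; Σd² = 166
ρ = 1 − 6·166/(8·63) = 1 − 996/504 = -0.976

-0.976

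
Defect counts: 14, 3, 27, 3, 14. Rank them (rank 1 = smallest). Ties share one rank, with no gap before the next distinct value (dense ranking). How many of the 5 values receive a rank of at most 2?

Sorted (ascending): 3, 3, 14, 14, 27
The 2 values of 3 share dense rank 1.
The 2 values of 14 share dense rank 2.
Remaining distinct values take the next consecutive integers.
Ranks ≤ 2: {1, 1, 2, 2} → 4 values.

4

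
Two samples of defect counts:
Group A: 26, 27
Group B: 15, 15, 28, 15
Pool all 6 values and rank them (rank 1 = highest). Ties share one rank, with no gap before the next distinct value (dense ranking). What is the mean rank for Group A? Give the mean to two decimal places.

Sorted (descending): 28, 27, 26, 15, 15, 15
The 3 values of 15 share dense rank 4.
Remaining distinct values take the next consecutive integers.
Group A values → pooled ranks: 26→3, 27→2
Mean rank = (3 + 2) / 2 = 2.50

2.50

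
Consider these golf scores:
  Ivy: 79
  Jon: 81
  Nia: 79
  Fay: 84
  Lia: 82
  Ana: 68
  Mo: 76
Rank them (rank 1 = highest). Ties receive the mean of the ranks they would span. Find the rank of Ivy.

Sorted (descending): 84, 82, 81, 79, 79, 76, 68
The 2 values of 79 occupy positions 4–5 → average rank (4+5)/2 = 4.5.
Ivy has value 79 → rank 4.5.

4.5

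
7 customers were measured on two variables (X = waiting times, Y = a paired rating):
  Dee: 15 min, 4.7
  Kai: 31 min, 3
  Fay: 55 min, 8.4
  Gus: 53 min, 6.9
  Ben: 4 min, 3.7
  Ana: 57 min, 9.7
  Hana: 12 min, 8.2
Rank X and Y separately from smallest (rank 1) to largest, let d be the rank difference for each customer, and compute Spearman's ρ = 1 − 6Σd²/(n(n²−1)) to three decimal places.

Ranks of variable 1: 3, 4, 6, 5, 1, 7, 2
Ranks of variable 2: 3, 1, 6, 4, 2, 7, 5
d = r₁ − r₂: 0, 3, 0, 1, -1, 0, -3
d²: 0, 9, 0, 1, 1, 0, 9; Σd² = 20
ρ = 1 − 6·20/(7·48) = 1 − 120/336 = 0.643

0.643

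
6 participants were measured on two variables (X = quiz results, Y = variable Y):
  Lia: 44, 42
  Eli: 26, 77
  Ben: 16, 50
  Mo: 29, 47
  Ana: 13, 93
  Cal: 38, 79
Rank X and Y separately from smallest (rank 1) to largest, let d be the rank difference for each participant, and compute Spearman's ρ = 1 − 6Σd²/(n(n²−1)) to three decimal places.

-0.600

Ranks of variable 1: 6, 3, 2, 4, 1, 5
Ranks of variable 2: 1, 4, 3, 2, 6, 5
d = r₁ − r₂: 5, -1, -1, 2, -5, 0
d²: 25, 1, 1, 4, 25, 0; Σd² = 56
ρ = 1 − 6·56/(6·35) = 1 − 336/210 = -0.600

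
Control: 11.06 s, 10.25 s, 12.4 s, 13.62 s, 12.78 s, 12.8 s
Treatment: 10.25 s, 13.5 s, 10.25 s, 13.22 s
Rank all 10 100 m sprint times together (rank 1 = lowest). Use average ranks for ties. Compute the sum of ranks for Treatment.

Sorted (ascending): 10.25, 10.25, 10.25, 11.06, 12.4, 12.78, 12.8, 13.22, 13.5, 13.62
The 3 values of 10.25 occupy positions 1–3 → average rank 2.
Treatment values → pooled ranks: 10.25→2, 13.5→9, 10.25→2, 13.22→8
Rank sum = 2 + 9 + 2 + 8 = 21

21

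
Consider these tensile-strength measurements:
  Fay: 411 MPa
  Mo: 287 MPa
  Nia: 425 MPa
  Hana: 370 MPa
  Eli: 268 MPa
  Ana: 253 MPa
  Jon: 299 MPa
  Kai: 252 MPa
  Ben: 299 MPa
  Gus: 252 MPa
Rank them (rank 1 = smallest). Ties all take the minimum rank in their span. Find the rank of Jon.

6

Sorted (ascending): 252, 252, 253, 268, 287, 299, 299, 370, 411, 425
The 2 values of 252 occupy positions 1–2 → each gets rank 1.
The 2 values of 299 occupy positions 6–7 → each gets rank 6.
Jon has value 299 MPa → rank 6.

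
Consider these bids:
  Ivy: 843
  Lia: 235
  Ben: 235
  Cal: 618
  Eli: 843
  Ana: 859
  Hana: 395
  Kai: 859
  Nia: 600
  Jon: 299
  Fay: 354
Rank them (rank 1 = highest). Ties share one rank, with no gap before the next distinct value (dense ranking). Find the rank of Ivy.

2

Sorted (descending): 859, 859, 843, 843, 618, 600, 395, 354, 299, 235, 235
The 2 values of 859 share dense rank 1.
The 2 values of 843 share dense rank 2.
The 2 values of 235 share dense rank 8.
Remaining distinct values take the next consecutive integers.
Ivy has value 843 → rank 2.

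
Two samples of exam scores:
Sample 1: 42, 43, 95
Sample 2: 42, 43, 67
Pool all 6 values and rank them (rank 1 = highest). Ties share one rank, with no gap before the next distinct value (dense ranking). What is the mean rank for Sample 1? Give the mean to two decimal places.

Sorted (descending): 95, 67, 43, 43, 42, 42
The 2 values of 43 share dense rank 3.
The 2 values of 42 share dense rank 4.
Remaining distinct values take the next consecutive integers.
Sample 1 values → pooled ranks: 42→4, 43→3, 95→1
Mean rank = (4 + 3 + 1) / 3 = 2.67

2.67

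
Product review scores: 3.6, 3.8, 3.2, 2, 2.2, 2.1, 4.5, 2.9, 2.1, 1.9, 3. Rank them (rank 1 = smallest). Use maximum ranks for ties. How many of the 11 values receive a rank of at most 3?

2

Sorted (ascending): 1.9, 2, 2.1, 2.1, 2.2, 2.9, 3, 3.2, 3.6, 3.8, 4.5
The 2 values of 2.1 occupy positions 3–4 → each gets rank 4.
Ranks ≤ 3: {1, 2} → 2 values.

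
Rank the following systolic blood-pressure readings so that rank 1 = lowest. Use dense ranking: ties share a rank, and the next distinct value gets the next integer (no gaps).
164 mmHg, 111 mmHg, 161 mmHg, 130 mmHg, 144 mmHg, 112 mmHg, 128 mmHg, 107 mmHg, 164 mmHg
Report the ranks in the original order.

Sorted (ascending): 107, 111, 112, 128, 130, 144, 161, 164, 164
The 2 values of 164 share dense rank 8.
Remaining distinct values take the next consecutive integers.

8, 2, 7, 5, 6, 3, 4, 1, 8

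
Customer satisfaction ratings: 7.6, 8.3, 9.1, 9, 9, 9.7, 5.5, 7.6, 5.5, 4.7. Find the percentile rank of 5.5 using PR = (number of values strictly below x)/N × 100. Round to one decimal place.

10.0

N = 10.
Strictly below 5.5: 1. Equal to 5.5: 2.
PR = 1/10 × 100 = 10.0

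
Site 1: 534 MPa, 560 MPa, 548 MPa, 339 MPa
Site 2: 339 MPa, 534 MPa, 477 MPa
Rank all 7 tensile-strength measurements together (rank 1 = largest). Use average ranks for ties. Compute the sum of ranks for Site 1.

13

Sorted (descending): 560, 548, 534, 534, 477, 339, 339
The 2 values of 534 occupy positions 3–4 → average rank (3+4)/2 = 3.5.
The 2 values of 339 occupy positions 6–7 → average rank (6+7)/2 = 6.5.
Site 1 values → pooled ranks: 534→3.5, 560→1, 548→2, 339→6.5
Rank sum = 3.5 + 1 + 2 + 6.5 = 13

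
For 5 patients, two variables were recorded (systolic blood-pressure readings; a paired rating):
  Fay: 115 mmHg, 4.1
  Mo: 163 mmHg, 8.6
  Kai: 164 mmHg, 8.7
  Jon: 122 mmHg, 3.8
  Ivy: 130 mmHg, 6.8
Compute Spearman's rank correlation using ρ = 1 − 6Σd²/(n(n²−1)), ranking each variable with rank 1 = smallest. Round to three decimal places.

0.900

Ranks of variable 1: 1, 4, 5, 2, 3
Ranks of variable 2: 2, 4, 5, 1, 3
d = r₁ − r₂: -1, 0, 0, 1, 0
d²: 1, 0, 0, 1, 0; Σd² = 2
ρ = 1 − 6·2/(5·24) = 1 − 12/120 = 0.900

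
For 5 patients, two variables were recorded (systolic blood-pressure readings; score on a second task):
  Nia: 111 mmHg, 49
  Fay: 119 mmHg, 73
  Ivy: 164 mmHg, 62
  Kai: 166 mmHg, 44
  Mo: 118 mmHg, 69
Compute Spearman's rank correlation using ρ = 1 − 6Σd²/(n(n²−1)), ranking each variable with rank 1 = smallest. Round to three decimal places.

Ranks of variable 1: 1, 3, 4, 5, 2
Ranks of variable 2: 2, 5, 3, 1, 4
d = r₁ − r₂: -1, -2, 1, 4, -2
d²: 1, 4, 1, 16, 4; Σd² = 26
ρ = 1 − 6·26/(5·24) = 1 − 156/120 = -0.300

-0.300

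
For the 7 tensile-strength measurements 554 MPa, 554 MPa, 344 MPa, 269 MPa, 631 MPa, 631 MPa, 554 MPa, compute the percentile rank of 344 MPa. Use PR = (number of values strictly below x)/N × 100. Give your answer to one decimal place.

14.3

N = 7.
Strictly below 344: 1. Equal to 344: 1.
PR = 1/7 × 100 = 14.3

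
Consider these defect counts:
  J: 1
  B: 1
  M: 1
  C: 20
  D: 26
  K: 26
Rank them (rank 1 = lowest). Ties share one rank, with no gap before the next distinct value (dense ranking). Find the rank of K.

3

Sorted (ascending): 1, 1, 1, 20, 26, 26
The 3 values of 1 share dense rank 1.
The 2 values of 26 share dense rank 3.
Remaining distinct values take the next consecutive integers.
K has value 26 → rank 3.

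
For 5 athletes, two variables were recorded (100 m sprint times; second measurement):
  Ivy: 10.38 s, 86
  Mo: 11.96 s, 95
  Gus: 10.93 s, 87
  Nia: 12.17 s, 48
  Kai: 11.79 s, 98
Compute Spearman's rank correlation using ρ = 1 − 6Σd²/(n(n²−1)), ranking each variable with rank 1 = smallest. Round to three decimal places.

Ranks of variable 1: 1, 4, 2, 5, 3
Ranks of variable 2: 2, 4, 3, 1, 5
d = r₁ − r₂: -1, 0, -1, 4, -2
d²: 1, 0, 1, 16, 4; Σd² = 22
ρ = 1 − 6·22/(5·24) = 1 − 132/120 = -0.100

-0.100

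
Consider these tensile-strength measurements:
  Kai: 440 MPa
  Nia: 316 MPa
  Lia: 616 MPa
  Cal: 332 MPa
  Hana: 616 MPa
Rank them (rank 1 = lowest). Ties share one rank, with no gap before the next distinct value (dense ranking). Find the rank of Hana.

4

Sorted (ascending): 316, 332, 440, 616, 616
The 2 values of 616 share dense rank 4.
Remaining distinct values take the next consecutive integers.
Hana has value 616 MPa → rank 4.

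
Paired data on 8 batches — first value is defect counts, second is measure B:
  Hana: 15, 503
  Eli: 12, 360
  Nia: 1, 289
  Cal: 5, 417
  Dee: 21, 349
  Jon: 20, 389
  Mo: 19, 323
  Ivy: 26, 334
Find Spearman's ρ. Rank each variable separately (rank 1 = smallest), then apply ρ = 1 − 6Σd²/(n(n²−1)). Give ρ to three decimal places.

Ranks of variable 1: 4, 3, 1, 2, 7, 6, 5, 8
Ranks of variable 2: 8, 5, 1, 7, 4, 6, 2, 3
d = r₁ − r₂: -4, -2, 0, -5, 3, 0, 3, 5
d²: 16, 4, 0, 25, 9, 0, 9, 25; Σd² = 88
ρ = 1 − 6·88/(8·63) = 1 − 528/504 = -0.048

-0.048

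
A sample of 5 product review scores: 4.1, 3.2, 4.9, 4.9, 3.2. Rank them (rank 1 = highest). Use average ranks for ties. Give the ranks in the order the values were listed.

3, 4.5, 1.5, 1.5, 4.5

Sorted (descending): 4.9, 4.9, 4.1, 3.2, 3.2
The 2 values of 4.9 occupy positions 1–2 → average rank (1+2)/2 = 1.5.
The 2 values of 3.2 occupy positions 4–5 → average rank (4+5)/2 = 4.5.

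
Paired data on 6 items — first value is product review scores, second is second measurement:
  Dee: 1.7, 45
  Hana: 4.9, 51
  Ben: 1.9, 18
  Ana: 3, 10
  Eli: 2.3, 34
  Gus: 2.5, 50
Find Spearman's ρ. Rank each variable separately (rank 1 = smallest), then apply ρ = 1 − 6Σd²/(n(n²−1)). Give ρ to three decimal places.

0.257

Ranks of variable 1: 1, 6, 2, 5, 3, 4
Ranks of variable 2: 4, 6, 2, 1, 3, 5
d = r₁ − r₂: -3, 0, 0, 4, 0, -1
d²: 9, 0, 0, 16, 0, 1; Σd² = 26
ρ = 1 − 6·26/(6·35) = 1 − 156/210 = 0.257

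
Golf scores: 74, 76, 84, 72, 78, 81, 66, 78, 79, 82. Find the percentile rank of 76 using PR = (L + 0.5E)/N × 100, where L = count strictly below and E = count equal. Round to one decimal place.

35.0

N = 10.
Strictly below 76: 3. Equal to 76: 1.
PR = (3 + 0.5·1)/10 × 100 = 35.0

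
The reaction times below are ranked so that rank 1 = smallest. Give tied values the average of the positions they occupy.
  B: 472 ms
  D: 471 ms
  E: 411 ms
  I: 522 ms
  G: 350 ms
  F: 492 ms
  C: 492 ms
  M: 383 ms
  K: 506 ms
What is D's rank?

4

Sorted (ascending): 350, 383, 411, 471, 472, 492, 492, 506, 522
The 2 values of 492 occupy positions 6–7 → average rank (6+7)/2 = 6.5.
D has value 471 ms → rank 4.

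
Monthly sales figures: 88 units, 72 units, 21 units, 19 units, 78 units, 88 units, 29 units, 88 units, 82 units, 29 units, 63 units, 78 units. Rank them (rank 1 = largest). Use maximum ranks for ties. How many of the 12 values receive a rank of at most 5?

4

Sorted (descending): 88, 88, 88, 82, 78, 78, 72, 63, 29, 29, 21, 19
The 3 values of 88 occupy positions 1–3 → each gets rank 3.
The 2 values of 78 occupy positions 5–6 → each gets rank 6.
The 2 values of 29 occupy positions 9–10 → each gets rank 10.
Ranks ≤ 5: {3, 3, 3, 4} → 4 values.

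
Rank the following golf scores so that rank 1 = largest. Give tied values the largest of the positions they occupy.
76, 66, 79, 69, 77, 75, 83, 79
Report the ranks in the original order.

Sorted (descending): 83, 79, 79, 77, 76, 75, 69, 66
The 2 values of 79 occupy positions 2–3 → each gets rank 3.

5, 8, 3, 7, 4, 6, 1, 3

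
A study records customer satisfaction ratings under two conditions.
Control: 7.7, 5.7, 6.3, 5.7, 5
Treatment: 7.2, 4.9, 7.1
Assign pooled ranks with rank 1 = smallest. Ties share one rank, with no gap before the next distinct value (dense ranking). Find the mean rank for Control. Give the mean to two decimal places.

3.80

Sorted (ascending): 4.9, 5, 5.7, 5.7, 6.3, 7.1, 7.2, 7.7
The 2 values of 5.7 share dense rank 3.
Remaining distinct values take the next consecutive integers.
Control values → pooled ranks: 7.7→7, 5.7→3, 6.3→4, 5.7→3, 5→2
Mean rank = (7 + 3 + 4 + 3 + 2) / 5 = 3.80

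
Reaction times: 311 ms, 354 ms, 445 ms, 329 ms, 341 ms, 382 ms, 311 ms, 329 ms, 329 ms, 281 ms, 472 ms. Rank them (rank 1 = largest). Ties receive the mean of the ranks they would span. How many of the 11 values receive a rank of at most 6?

5

Sorted (descending): 472, 445, 382, 354, 341, 329, 329, 329, 311, 311, 281
The 3 values of 329 occupy positions 6–8 → average rank 7.
The 2 values of 311 occupy positions 9–10 → average rank (9+10)/2 = 9.5.
Ranks ≤ 6: {1, 2, 3, 4, 5} → 5 values.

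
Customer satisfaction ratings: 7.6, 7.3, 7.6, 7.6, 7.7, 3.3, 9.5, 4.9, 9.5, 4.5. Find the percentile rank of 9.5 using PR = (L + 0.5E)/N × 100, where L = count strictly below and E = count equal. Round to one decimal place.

90.0

N = 10.
Strictly below 9.5: 8. Equal to 9.5: 2.
PR = (8 + 0.5·2)/10 × 100 = 90.0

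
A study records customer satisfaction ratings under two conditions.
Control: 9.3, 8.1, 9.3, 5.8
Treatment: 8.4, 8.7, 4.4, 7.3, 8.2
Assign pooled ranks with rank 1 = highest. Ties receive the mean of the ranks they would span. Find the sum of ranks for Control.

Sorted (descending): 9.3, 9.3, 8.7, 8.4, 8.2, 8.1, 7.3, 5.8, 4.4
The 2 values of 9.3 occupy positions 1–2 → average rank (1+2)/2 = 1.5.
Control values → pooled ranks: 9.3→1.5, 8.1→6, 9.3→1.5, 5.8→8
Rank sum = 1.5 + 6 + 1.5 + 8 = 17

17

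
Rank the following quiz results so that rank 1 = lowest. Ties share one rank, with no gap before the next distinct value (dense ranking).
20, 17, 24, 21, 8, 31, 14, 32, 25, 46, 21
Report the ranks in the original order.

4, 3, 6, 5, 1, 8, 2, 9, 7, 10, 5

Sorted (ascending): 8, 14, 17, 20, 21, 21, 24, 25, 31, 32, 46
The 2 values of 21 share dense rank 5.
Remaining distinct values take the next consecutive integers.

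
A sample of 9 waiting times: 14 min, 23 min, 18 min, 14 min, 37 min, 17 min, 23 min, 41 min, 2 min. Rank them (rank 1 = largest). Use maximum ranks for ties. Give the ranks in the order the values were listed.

Sorted (descending): 41, 37, 23, 23, 18, 17, 14, 14, 2
The 2 values of 23 occupy positions 3–4 → each gets rank 4.
The 2 values of 14 occupy positions 7–8 → each gets rank 8.

8, 4, 5, 8, 2, 6, 4, 1, 9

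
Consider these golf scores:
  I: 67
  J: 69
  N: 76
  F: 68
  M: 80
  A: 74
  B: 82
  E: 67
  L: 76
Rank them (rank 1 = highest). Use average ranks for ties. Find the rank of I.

8.5

Sorted (descending): 82, 80, 76, 76, 74, 69, 68, 67, 67
The 2 values of 76 occupy positions 3–4 → average rank (3+4)/2 = 3.5.
The 2 values of 67 occupy positions 8–9 → average rank (8+9)/2 = 8.5.
I has value 67 → rank 8.5.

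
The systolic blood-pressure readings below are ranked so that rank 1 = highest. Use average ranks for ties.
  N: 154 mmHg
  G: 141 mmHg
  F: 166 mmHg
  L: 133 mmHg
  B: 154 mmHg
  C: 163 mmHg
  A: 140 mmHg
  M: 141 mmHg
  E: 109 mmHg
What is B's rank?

3.5

Sorted (descending): 166, 163, 154, 154, 141, 141, 140, 133, 109
The 2 values of 154 occupy positions 3–4 → average rank (3+4)/2 = 3.5.
The 2 values of 141 occupy positions 5–6 → average rank (5+6)/2 = 5.5.
B has value 154 mmHg → rank 3.5.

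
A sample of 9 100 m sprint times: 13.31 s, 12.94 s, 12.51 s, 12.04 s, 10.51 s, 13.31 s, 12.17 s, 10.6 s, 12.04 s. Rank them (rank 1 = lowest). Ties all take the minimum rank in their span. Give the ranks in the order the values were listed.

8, 7, 6, 3, 1, 8, 5, 2, 3

Sorted (ascending): 10.51, 10.6, 12.04, 12.04, 12.17, 12.51, 12.94, 13.31, 13.31
The 2 values of 12.04 occupy positions 3–4 → each gets rank 3.
The 2 values of 13.31 occupy positions 8–9 → each gets rank 8.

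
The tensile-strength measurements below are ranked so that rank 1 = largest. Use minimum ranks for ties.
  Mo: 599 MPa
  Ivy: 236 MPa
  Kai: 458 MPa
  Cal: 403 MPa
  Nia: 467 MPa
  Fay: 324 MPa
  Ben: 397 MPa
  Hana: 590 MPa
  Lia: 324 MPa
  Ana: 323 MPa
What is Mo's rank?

Sorted (descending): 599, 590, 467, 458, 403, 397, 324, 324, 323, 236
The 2 values of 324 occupy positions 7–8 → each gets rank 7.
Mo has value 599 MPa → rank 1.

1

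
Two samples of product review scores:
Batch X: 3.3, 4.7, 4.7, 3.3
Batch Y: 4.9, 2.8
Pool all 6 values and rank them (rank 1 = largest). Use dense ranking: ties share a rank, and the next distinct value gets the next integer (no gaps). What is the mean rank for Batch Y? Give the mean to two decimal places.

2.50

Sorted (descending): 4.9, 4.7, 4.7, 3.3, 3.3, 2.8
The 2 values of 4.7 share dense rank 2.
The 2 values of 3.3 share dense rank 3.
Remaining distinct values take the next consecutive integers.
Batch Y values → pooled ranks: 4.9→1, 2.8→4
Mean rank = (1 + 4) / 2 = 2.50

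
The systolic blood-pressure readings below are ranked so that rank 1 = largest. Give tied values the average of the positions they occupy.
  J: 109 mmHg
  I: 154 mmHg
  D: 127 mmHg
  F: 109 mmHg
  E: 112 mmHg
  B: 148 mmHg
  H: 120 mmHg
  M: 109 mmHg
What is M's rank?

Sorted (descending): 154, 148, 127, 120, 112, 109, 109, 109
The 3 values of 109 occupy positions 6–8 → average rank 7.
M has value 109 mmHg → rank 7.

7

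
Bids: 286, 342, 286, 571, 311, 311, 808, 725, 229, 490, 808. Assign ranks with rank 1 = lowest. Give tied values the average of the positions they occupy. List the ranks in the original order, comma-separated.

2.5, 6, 2.5, 8, 4.5, 4.5, 10.5, 9, 1, 7, 10.5

Sorted (ascending): 229, 286, 286, 311, 311, 342, 490, 571, 725, 808, 808
The 2 values of 286 occupy positions 2–3 → average rank (2+3)/2 = 2.5.
The 2 values of 311 occupy positions 4–5 → average rank (4+5)/2 = 4.5.
The 2 values of 808 occupy positions 10–11 → average rank (10+11)/2 = 10.5.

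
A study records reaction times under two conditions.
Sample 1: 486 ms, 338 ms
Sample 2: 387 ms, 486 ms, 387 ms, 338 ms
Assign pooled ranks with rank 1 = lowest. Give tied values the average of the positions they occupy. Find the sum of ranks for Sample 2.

14

Sorted (ascending): 338, 338, 387, 387, 486, 486
The 2 values of 338 occupy positions 1–2 → average rank (1+2)/2 = 1.5.
The 2 values of 387 occupy positions 3–4 → average rank (3+4)/2 = 3.5.
The 2 values of 486 occupy positions 5–6 → average rank (5+6)/2 = 5.5.
Sample 2 values → pooled ranks: 387→3.5, 486→5.5, 387→3.5, 338→1.5
Rank sum = 3.5 + 5.5 + 3.5 + 1.5 = 14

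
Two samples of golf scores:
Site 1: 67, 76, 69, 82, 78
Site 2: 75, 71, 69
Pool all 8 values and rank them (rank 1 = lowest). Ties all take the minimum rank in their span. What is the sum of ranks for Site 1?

Sorted (ascending): 67, 69, 69, 71, 75, 76, 78, 82
The 2 values of 69 occupy positions 2–3 → each gets rank 2.
Site 1 values → pooled ranks: 67→1, 76→6, 69→2, 82→8, 78→7
Rank sum = 1 + 6 + 2 + 8 + 7 = 24

24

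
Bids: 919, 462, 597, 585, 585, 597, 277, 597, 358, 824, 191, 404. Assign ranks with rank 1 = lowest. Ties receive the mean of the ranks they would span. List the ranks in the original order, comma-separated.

Sorted (ascending): 191, 277, 358, 404, 462, 585, 585, 597, 597, 597, 824, 919
The 2 values of 585 occupy positions 6–7 → average rank (6+7)/2 = 6.5.
The 3 values of 597 occupy positions 8–10 → average rank 9.

12, 5, 9, 6.5, 6.5, 9, 2, 9, 3, 11, 1, 4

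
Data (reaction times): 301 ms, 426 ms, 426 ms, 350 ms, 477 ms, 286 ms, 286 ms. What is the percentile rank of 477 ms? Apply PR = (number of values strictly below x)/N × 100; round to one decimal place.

85.7

N = 7.
Strictly below 477: 6. Equal to 477: 1.
PR = 6/7 × 100 = 85.7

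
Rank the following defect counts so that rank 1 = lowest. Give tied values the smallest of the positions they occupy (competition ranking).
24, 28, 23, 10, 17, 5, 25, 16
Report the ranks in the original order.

6, 8, 5, 2, 4, 1, 7, 3

Sorted (ascending): 5, 10, 16, 17, 23, 24, 25, 28
No ties — each value takes its position as its rank.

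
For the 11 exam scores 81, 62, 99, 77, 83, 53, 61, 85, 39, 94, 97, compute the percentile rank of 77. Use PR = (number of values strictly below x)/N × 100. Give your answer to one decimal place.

36.4

N = 11.
Strictly below 77: 4. Equal to 77: 1.
PR = 4/11 × 100 = 36.4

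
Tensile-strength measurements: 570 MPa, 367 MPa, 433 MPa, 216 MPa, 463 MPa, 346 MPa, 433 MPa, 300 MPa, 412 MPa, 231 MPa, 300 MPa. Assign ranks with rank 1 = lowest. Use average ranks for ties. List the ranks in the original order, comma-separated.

Sorted (ascending): 216, 231, 300, 300, 346, 367, 412, 433, 433, 463, 570
The 2 values of 300 occupy positions 3–4 → average rank (3+4)/2 = 3.5.
The 2 values of 433 occupy positions 8–9 → average rank (8+9)/2 = 8.5.

11, 6, 8.5, 1, 10, 5, 8.5, 3.5, 7, 2, 3.5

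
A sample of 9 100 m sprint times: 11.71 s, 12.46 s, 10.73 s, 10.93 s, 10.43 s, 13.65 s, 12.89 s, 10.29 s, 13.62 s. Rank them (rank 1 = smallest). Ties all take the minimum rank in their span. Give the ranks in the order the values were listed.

Sorted (ascending): 10.29, 10.43, 10.73, 10.93, 11.71, 12.46, 12.89, 13.62, 13.65
No ties — each value takes its position as its rank.

5, 6, 3, 4, 2, 9, 7, 1, 8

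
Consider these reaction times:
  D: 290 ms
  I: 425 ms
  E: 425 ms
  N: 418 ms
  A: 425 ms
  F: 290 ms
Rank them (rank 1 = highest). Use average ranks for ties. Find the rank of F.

Sorted (descending): 425, 425, 425, 418, 290, 290
The 3 values of 425 occupy positions 1–3 → average rank 2.
The 2 values of 290 occupy positions 5–6 → average rank (5+6)/2 = 5.5.
F has value 290 ms → rank 5.5.

5.5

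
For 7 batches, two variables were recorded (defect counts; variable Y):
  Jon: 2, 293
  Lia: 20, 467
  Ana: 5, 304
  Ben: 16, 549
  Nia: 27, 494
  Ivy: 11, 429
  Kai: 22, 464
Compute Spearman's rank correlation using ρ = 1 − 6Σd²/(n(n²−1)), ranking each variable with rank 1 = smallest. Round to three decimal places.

0.750

Ranks of variable 1: 1, 5, 2, 4, 7, 3, 6
Ranks of variable 2: 1, 5, 2, 7, 6, 3, 4
d = r₁ − r₂: 0, 0, 0, -3, 1, 0, 2
d²: 0, 0, 0, 9, 1, 0, 4; Σd² = 14
ρ = 1 − 6·14/(7·48) = 1 − 84/336 = 0.750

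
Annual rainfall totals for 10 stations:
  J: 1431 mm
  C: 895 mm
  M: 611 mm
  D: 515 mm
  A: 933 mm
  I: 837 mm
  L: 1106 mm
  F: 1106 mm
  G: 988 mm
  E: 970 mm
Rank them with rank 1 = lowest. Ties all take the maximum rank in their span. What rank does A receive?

Sorted (ascending): 515, 611, 837, 895, 933, 970, 988, 1106, 1106, 1431
The 2 values of 1106 occupy positions 8–9 → each gets rank 9.
A has value 933 mm → rank 5.

5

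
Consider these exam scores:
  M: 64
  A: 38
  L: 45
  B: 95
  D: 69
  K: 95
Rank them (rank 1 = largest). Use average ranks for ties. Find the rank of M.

4

Sorted (descending): 95, 95, 69, 64, 45, 38
The 2 values of 95 occupy positions 1–2 → average rank (1+2)/2 = 1.5.
M has value 64 → rank 4.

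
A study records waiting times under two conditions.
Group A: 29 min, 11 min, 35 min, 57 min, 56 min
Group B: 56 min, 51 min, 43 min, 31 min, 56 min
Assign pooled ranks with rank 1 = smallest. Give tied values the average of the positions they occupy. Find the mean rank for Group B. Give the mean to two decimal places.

Sorted (ascending): 11, 29, 31, 35, 43, 51, 56, 56, 56, 57
The 3 values of 56 occupy positions 7–9 → average rank 8.
Group B values → pooled ranks: 56→8, 51→6, 43→5, 31→3, 56→8
Mean rank = (8 + 6 + 5 + 3 + 8) / 5 = 6.00

6.00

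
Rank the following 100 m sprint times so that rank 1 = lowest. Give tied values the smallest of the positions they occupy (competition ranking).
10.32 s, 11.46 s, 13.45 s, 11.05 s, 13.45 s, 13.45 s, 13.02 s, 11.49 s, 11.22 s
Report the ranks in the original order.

Sorted (ascending): 10.32, 11.05, 11.22, 11.46, 11.49, 13.02, 13.45, 13.45, 13.45
The 3 values of 13.45 occupy positions 7–9 → each gets rank 7.

1, 4, 7, 2, 7, 7, 6, 5, 3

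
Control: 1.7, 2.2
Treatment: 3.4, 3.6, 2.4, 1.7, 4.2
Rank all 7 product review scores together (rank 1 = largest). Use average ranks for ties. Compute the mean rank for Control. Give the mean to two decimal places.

5.75

Sorted (descending): 4.2, 3.6, 3.4, 2.4, 2.2, 1.7, 1.7
The 2 values of 1.7 occupy positions 6–7 → average rank (6+7)/2 = 6.5.
Control values → pooled ranks: 1.7→6.5, 2.2→5
Mean rank = (6.5 + 5) / 2 = 5.75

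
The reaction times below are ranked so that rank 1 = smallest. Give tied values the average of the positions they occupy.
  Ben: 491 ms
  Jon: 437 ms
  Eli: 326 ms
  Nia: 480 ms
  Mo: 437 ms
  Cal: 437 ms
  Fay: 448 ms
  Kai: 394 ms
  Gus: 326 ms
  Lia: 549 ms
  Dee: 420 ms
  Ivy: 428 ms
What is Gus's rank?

1.5

Sorted (ascending): 326, 326, 394, 420, 428, 437, 437, 437, 448, 480, 491, 549
The 2 values of 326 occupy positions 1–2 → average rank (1+2)/2 = 1.5.
The 3 values of 437 occupy positions 6–8 → average rank 7.
Gus has value 326 ms → rank 1.5.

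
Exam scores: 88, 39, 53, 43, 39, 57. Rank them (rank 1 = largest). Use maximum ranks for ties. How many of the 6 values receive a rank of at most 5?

Sorted (descending): 88, 57, 53, 43, 39, 39
The 2 values of 39 occupy positions 5–6 → each gets rank 6.
Ranks ≤ 5: {1, 2, 3, 4} → 4 values.

4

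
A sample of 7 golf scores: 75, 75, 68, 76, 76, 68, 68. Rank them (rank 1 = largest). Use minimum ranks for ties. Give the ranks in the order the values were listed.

3, 3, 5, 1, 1, 5, 5

Sorted (descending): 76, 76, 75, 75, 68, 68, 68
The 2 values of 76 occupy positions 1–2 → each gets rank 1.
The 2 values of 75 occupy positions 3–4 → each gets rank 3.
The 3 values of 68 occupy positions 5–7 → each gets rank 5.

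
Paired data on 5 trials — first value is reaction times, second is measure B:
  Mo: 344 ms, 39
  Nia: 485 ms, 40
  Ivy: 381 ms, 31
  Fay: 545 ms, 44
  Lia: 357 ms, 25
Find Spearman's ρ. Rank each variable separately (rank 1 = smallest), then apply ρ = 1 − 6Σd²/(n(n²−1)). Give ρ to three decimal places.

Ranks of variable 1: 1, 4, 3, 5, 2
Ranks of variable 2: 3, 4, 2, 5, 1
d = r₁ − r₂: -2, 0, 1, 0, 1
d²: 4, 0, 1, 0, 1; Σd² = 6
ρ = 1 − 6·6/(5·24) = 1 − 36/120 = 0.700

0.700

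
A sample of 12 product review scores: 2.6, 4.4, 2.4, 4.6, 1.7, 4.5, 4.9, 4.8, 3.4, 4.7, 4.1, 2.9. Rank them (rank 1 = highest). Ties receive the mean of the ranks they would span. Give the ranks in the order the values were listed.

10, 6, 11, 4, 12, 5, 1, 2, 8, 3, 7, 9

Sorted (descending): 4.9, 4.8, 4.7, 4.6, 4.5, 4.4, 4.1, 3.4, 2.9, 2.6, 2.4, 1.7
No ties — each value takes its position as its rank.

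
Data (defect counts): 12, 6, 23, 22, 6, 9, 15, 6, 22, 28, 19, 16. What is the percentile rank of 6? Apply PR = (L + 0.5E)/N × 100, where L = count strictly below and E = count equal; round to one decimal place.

12.5

N = 12.
Strictly below 6: 0. Equal to 6: 3.
PR = (0 + 0.5·3)/12 × 100 = 12.5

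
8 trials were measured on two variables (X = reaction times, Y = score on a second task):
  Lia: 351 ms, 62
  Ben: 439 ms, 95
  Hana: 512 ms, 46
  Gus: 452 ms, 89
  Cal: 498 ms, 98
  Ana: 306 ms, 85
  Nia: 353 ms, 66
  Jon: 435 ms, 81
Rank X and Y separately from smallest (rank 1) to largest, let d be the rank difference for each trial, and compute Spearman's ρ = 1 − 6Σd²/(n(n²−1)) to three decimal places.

Ranks of variable 1: 2, 5, 8, 6, 7, 1, 3, 4
Ranks of variable 2: 2, 7, 1, 6, 8, 5, 3, 4
d = r₁ − r₂: 0, -2, 7, 0, -1, -4, 0, 0
d²: 0, 4, 49, 0, 1, 16, 0, 0; Σd² = 70
ρ = 1 − 6·70/(8·63) = 1 − 420/504 = 0.167

0.167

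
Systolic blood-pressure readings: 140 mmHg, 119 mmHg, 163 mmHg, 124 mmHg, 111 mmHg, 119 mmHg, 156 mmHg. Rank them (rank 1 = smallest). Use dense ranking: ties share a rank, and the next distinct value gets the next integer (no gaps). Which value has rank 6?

163

Sorted (ascending): 111, 119, 119, 124, 140, 156, 163
The 2 values of 119 share dense rank 2.
Remaining distinct values take the next consecutive integers.
Rank 6 → value 163.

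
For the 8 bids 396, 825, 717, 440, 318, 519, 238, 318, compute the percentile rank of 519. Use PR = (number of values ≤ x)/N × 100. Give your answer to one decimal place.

N = 8.
Strictly below 519: 5. Equal to 519: 1.
PR = 6/8 × 100 = 75.0

75.0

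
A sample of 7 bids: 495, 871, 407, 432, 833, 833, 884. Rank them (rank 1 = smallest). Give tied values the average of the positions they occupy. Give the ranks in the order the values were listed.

Sorted (ascending): 407, 432, 495, 833, 833, 871, 884
The 2 values of 833 occupy positions 4–5 → average rank (4+5)/2 = 4.5.

3, 6, 1, 2, 4.5, 4.5, 7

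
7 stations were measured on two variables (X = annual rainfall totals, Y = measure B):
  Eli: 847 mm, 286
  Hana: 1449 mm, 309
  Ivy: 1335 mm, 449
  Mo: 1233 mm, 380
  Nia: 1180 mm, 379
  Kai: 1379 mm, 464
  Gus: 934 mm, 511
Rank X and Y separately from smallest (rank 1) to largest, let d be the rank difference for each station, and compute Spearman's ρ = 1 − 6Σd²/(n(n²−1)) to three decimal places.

Ranks of variable 1: 1, 7, 5, 4, 3, 6, 2
Ranks of variable 2: 1, 2, 5, 4, 3, 6, 7
d = r₁ − r₂: 0, 5, 0, 0, 0, 0, -5
d²: 0, 25, 0, 0, 0, 0, 25; Σd² = 50
ρ = 1 − 6·50/(7·48) = 1 − 300/336 = 0.107

0.107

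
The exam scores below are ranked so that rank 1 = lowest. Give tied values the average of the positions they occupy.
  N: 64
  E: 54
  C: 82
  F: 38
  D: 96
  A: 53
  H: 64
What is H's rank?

4.5

Sorted (ascending): 38, 53, 54, 64, 64, 82, 96
The 2 values of 64 occupy positions 4–5 → average rank (4+5)/2 = 4.5.
H has value 64 → rank 4.5.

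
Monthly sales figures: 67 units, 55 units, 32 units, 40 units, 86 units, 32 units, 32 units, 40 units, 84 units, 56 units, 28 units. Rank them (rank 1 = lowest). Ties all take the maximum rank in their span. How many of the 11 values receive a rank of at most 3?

Sorted (ascending): 28, 32, 32, 32, 40, 40, 55, 56, 67, 84, 86
The 3 values of 32 occupy positions 2–4 → each gets rank 4.
The 2 values of 40 occupy positions 5–6 → each gets rank 6.
Ranks ≤ 3: {1} → 1 value.

1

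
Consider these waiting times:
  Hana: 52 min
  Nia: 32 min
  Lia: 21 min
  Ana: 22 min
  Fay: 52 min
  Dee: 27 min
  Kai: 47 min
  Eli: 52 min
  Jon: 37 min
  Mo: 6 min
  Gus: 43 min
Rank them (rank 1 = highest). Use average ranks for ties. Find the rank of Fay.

2

Sorted (descending): 52, 52, 52, 47, 43, 37, 32, 27, 22, 21, 6
The 3 values of 52 occupy positions 1–3 → average rank 2.
Fay has value 52 min → rank 2.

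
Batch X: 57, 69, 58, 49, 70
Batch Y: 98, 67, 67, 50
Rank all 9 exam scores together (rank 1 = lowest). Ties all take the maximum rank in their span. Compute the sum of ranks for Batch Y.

Sorted (ascending): 49, 50, 57, 58, 67, 67, 69, 70, 98
The 2 values of 67 occupy positions 5–6 → each gets rank 6.
Batch Y values → pooled ranks: 98→9, 67→6, 67→6, 50→2
Rank sum = 9 + 6 + 6 + 2 = 23

23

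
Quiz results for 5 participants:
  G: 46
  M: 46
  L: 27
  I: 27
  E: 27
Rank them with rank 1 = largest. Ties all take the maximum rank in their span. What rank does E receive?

5

Sorted (descending): 46, 46, 27, 27, 27
The 2 values of 46 occupy positions 1–2 → each gets rank 2.
The 3 values of 27 occupy positions 3–5 → each gets rank 5.
E has value 27 → rank 5.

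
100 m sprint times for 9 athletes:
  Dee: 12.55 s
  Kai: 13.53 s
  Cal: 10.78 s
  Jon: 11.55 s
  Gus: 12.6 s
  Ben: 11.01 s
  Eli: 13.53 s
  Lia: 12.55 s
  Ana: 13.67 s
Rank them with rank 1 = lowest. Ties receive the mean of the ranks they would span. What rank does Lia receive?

4.5

Sorted (ascending): 10.78, 11.01, 11.55, 12.55, 12.55, 12.6, 13.53, 13.53, 13.67
The 2 values of 12.55 occupy positions 4–5 → average rank (4+5)/2 = 4.5.
The 2 values of 13.53 occupy positions 7–8 → average rank (7+8)/2 = 7.5.
Lia has value 12.55 s → rank 4.5.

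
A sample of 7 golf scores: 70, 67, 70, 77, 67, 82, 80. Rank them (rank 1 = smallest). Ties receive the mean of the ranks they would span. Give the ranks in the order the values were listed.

3.5, 1.5, 3.5, 5, 1.5, 7, 6

Sorted (ascending): 67, 67, 70, 70, 77, 80, 82
The 2 values of 67 occupy positions 1–2 → average rank (1+2)/2 = 1.5.
The 2 values of 70 occupy positions 3–4 → average rank (3+4)/2 = 3.5.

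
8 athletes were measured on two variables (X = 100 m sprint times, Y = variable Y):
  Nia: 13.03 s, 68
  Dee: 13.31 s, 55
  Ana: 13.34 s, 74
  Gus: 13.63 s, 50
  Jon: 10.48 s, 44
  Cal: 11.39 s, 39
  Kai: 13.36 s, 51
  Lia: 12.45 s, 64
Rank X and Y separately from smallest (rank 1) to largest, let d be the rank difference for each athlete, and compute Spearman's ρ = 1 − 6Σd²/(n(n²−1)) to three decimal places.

Ranks of variable 1: 4, 5, 6, 8, 1, 2, 7, 3
Ranks of variable 2: 7, 5, 8, 3, 2, 1, 4, 6
d = r₁ − r₂: -3, 0, -2, 5, -1, 1, 3, -3
d²: 9, 0, 4, 25, 1, 1, 9, 9; Σd² = 58
ρ = 1 − 6·58/(8·63) = 1 − 348/504 = 0.310

0.310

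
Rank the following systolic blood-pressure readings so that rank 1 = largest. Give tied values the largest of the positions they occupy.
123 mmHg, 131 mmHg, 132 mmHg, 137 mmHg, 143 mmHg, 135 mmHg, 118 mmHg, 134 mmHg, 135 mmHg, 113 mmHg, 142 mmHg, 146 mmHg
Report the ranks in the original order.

10, 9, 8, 4, 2, 6, 11, 7, 6, 12, 3, 1

Sorted (descending): 146, 143, 142, 137, 135, 135, 134, 132, 131, 123, 118, 113
The 2 values of 135 occupy positions 5–6 → each gets rank 6.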